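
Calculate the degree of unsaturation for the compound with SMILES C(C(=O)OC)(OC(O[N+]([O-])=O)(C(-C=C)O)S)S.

3

Molecular formula from the SMILES: C7H11NO7S2.
DoU = (2C + 2 + N − H − X)/2 = (2·7 + 2 + 1 − 11 − 0)/2 = 6/2 = 3.
(Structurally: 0 ring(s) + 3 π bond(s) = 3.)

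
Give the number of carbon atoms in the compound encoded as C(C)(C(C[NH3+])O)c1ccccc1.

The symbol for carbon appears 10 times in the SMILES. Lowercase c denotes aromatic carbon and counts toward C.

10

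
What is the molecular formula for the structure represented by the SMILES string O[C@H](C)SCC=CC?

Heavy atoms from the SMILES: 6 C, 1 O, 1 S.
Implicit hydrogens by atom environment:
  3 × C: 1 H each → 3
  2 × C: 3 H each → 6
  1 × C: 2 H
  1 × O: 1 H
  1 × S: no H
  Total hydrogens = 12.
Molecular formula: C6H12OS

C6H12OS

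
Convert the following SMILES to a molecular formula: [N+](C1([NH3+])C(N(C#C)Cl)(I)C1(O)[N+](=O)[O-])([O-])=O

C5H5ClIN4O5+

Heavy atoms from the SMILES: 5 C, 1 Cl, 1 I, 4 N, 5 O.
Implicit hydrogens by atom environment:
  4 × C: no H
  2 × N (charge +1): no H
  2 × O: no H
  2 × O (charge -1): no H
  1 × C: 1 H
  1 × Cl: no H
  1 × I: no H
  1 × N (charge +1): 3 H
  1 × N: no H
  1 × O: 1 H
  Total hydrogens = 5.
Net charge +1.
Molecular formula: C5H5ClIN4O5+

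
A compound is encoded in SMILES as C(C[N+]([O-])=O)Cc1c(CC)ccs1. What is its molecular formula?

C9H13NO2S

Heavy atoms from the SMILES: 9 C, 1 N, 2 O, 1 S.
Implicit hydrogens by atom environment:
  4 × C: 2 H each → 8
  2 × C (aromatic): 1 H each → 2
  2 × C (aromatic): no H
  1 × C: 3 H
  1 × N (charge +1): no H
  1 × O: no H
  1 × O (charge -1): no H
  1 × S (aromatic): no H
  Total hydrogens = 13.
Molecular formula: C9H13NO2S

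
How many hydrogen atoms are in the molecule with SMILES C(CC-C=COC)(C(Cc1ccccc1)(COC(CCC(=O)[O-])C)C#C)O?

29

Hydrogens are implicit in SMILES; fill each atom to its normal valence:
  6 × C: 2 H each → 12
  5 × C: 1 H each → 5
  5 × C (aromatic): 1 H each → 5
  3 × C: no H
  3 × O: no H
  2 × C: 3 H each → 6
  1 × C (aromatic): no H
  1 × O: 1 H
  1 × O (charge -1): no H
  Total hydrogens = 29.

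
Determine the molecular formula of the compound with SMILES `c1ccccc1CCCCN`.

C10H15N

Heavy atoms from the SMILES: 10 C, 1 N.
Implicit hydrogens by atom environment:
  5 × C (aromatic): 1 H each → 5
  4 × C: 2 H each → 8
  1 × C (aromatic): no H
  1 × N: 2 H
  Total hydrogens = 15.
Molecular formula: C10H15N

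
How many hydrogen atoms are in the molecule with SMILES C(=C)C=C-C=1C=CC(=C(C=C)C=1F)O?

11

Hydrogens are implicit in SMILES; fill each atom to its normal valence:
  4 × C: 1 H each → 4
  4 × C (aromatic): no H
  2 × C: 2 H each → 4
  2 × C (aromatic): 1 H each → 2
  1 × F: no H
  1 × O: 1 H
  Total hydrogens = 11.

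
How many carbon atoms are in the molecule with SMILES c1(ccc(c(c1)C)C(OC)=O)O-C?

10

The symbol for carbon appears 10 times in the SMILES. Lowercase c denotes aromatic carbon and counts toward C.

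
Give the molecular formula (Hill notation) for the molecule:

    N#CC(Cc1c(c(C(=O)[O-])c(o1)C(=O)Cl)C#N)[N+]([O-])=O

Heavy atoms from the SMILES: 10 C, 1 Cl, 3 N, 6 O.
Implicit hydrogens by atom environment:
  4 × C (aromatic): no H
  4 × C: no H
  3 × O: no H
  2 × N: no H
  2 × O (charge -1): no H
  1 × C: 2 H
  1 × C: 1 H
  1 × Cl: no H
  1 × N (charge +1): no H
  1 × O (aromatic): no H
  Total hydrogens = 3.
Net charge -1.
Molecular formula: C10H3ClN3O6-

C10H3ClN3O6-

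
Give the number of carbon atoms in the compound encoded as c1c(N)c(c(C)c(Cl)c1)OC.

8

The symbol for carbon appears 8 times in the SMILES. Lowercase c denotes aromatic carbon and counts toward C.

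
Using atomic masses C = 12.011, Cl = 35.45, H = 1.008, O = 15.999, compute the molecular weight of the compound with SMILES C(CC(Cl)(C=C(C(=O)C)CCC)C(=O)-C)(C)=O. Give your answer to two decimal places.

Molecular formula: C13H19ClO3.
M = 13×12.011 + 1×35.45 + 19×1.008 + 3×15.999 = 258.74 g/mol.

258.74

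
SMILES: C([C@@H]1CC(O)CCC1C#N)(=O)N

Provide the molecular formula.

C8H12N2O2

Heavy atoms from the SMILES: 8 C, 2 N, 2 O.
Implicit hydrogens by atom environment:
  3 × C: 2 H each → 6
  3 × C: 1 H each → 3
  2 × C: no H
  1 × N: 2 H
  1 × N: no H
  1 × O: 1 H
  1 × O: no H
  Total hydrogens = 12.
Molecular formula: C8H12N2O2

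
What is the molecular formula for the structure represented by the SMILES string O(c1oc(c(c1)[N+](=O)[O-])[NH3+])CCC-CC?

Heavy atoms from the SMILES: 9 C, 2 N, 4 O.
Implicit hydrogens by atom environment:
  4 × C: 2 H each → 8
  3 × C (aromatic): no H
  2 × O: no H
  1 × C: 3 H
  1 × C (aromatic): 1 H
  1 × N (charge +1): 3 H
  1 × N (charge +1): no H
  1 × O (aromatic): no H
  1 × O (charge -1): no H
  Total hydrogens = 15.
Net charge +1.
Molecular formula: C9H15N2O4+

C9H15N2O4+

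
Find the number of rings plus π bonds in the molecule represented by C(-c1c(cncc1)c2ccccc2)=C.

Molecular formula from the SMILES: C13H11N.
DoU = (2C + 2 + N − H − X)/2 = (2·13 + 2 + 1 − 11 − 0)/2 = 18/2 = 9.
(Structurally: 2 ring(s) + 7 π bond(s) = 9.)

9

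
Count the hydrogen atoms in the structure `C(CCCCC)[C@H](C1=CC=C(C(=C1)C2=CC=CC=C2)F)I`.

Hydrogens are implicit in SMILES; fill each atom to its normal valence:
  8 × C (aromatic): 1 H each → 8
  5 × C: 2 H each → 10
  4 × C (aromatic): no H
  1 × C: 3 H
  1 × C: 1 H
  1 × F: no H
  1 × I: no H
  Total hydrogens = 22.

22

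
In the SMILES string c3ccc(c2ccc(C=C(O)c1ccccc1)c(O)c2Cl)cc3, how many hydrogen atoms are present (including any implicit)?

Hydrogens are implicit in SMILES; fill each atom to its normal valence:
  12 × C (aromatic): 1 H each → 12
  6 × C (aromatic): no H
  2 × O: 1 H each → 2
  1 × C: 1 H
  1 × C: no H
  1 × Cl: no H
  Total hydrogens = 15.

15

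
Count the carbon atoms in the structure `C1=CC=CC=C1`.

The symbol for carbon appears 6 times in the SMILES.

6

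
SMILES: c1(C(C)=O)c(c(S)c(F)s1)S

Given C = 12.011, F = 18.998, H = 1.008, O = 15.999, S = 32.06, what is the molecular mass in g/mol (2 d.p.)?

Molecular formula: C6H5FOS3.
M = 6×12.011 + 1×18.998 + 5×1.008 + 1×15.999 + 3×32.06 = 208.28 g/mol.

208.28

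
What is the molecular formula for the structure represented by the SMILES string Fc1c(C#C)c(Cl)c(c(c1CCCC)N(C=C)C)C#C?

Heavy atoms from the SMILES: 17 C, 1 Cl, 1 F, 1 N.
Implicit hydrogens by atom environment:
  6 × C (aromatic): no H
  4 × C: 2 H each → 8
  3 × C: 1 H each → 3
  2 × C: 3 H each → 6
  2 × C: no H
  1 × Cl: no H
  1 × F: no H
  1 × N: no H
  Total hydrogens = 17.
Molecular formula: C17H17ClFN

C17H17ClFN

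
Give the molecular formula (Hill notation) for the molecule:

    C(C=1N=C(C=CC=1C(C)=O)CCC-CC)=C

Heavy atoms from the SMILES: 14 C, 1 N, 1 O.
Implicit hydrogens by atom environment:
  5 × C: 2 H each → 10
  3 × C (aromatic): no H
  2 × C: 3 H each → 6
  2 × C (aromatic): 1 H each → 2
  1 × C: 1 H
  1 × C: no H
  1 × N (aromatic): no H
  1 × O: no H
  Total hydrogens = 19.
Molecular formula: C14H19NO

C14H19NO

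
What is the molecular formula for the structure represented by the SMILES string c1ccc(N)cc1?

C6H7N

Heavy atoms from the SMILES: 6 C, 1 N.
Implicit hydrogens by atom environment:
  5 × C (aromatic): 1 H each → 5
  1 × C (aromatic): no H
  1 × N: 2 H
  Total hydrogens = 7.
Molecular formula: C6H7N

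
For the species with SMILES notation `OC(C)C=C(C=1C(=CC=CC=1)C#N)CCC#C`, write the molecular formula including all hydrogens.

Heavy atoms from the SMILES: 15 C, 1 N, 1 O.
Implicit hydrogens by atom environment:
  4 × C (aromatic): 1 H each → 4
  3 × C: 1 H each → 3
  3 × C: no H
  2 × C: 2 H each → 4
  2 × C (aromatic): no H
  1 × C: 3 H
  1 × N: no H
  1 × O: 1 H
  Total hydrogens = 15.
Molecular formula: C15H15NO

C15H15NO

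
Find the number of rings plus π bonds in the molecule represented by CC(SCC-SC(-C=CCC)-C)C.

1

Molecular formula from the SMILES: C11H22S2.
DoU = (2C + 2 + N − H − X)/2 = (2·11 + 2 + 0 − 22 − 0)/2 = 2/2 = 1.
(Structurally: 0 ring(s) + 1 π bond(s) = 1.)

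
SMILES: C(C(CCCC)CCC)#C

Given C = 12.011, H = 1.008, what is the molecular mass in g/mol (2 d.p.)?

Molecular formula: C10H18.
M = 10×12.011 + 18×1.008 = 138.25 g/mol.

138.25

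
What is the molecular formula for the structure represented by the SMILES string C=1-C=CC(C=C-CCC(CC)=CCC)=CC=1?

C16H22

Heavy atoms from the SMILES: 16 C.
Implicit hydrogens by atom environment:
  5 × C (aromatic): 1 H each → 5
  4 × C: 2 H each → 8
  3 × C: 1 H each → 3
  2 × C: 3 H each → 6
  1 × C: no H
  1 × C (aromatic): no H
  Total hydrogens = 22.
Molecular formula: C16H22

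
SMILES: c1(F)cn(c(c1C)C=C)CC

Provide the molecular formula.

Heavy atoms from the SMILES: 9 C, 1 F, 1 N.
Implicit hydrogens by atom environment:
  3 × C (aromatic): no H
  2 × C: 3 H each → 6
  2 × C: 2 H each → 4
  1 × C (aromatic): 1 H
  1 × C: 1 H
  1 × F: no H
  1 × N (aromatic): no H
  Total hydrogens = 12.
Molecular formula: C9H12FN

C9H12FN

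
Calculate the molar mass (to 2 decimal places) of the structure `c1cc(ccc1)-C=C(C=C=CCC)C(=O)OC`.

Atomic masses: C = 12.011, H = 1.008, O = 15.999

Molecular formula: C15H16O2.
M = 15×12.011 + 16×1.008 + 2×15.999 = 228.29 g/mol.

228.29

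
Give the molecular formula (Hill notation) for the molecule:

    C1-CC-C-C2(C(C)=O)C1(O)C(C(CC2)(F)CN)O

Heavy atoms from the SMILES: 13 C, 1 F, 1 N, 3 O.
Implicit hydrogens by atom environment:
  7 × C: 2 H each → 14
  4 × C: no H
  2 × O: 1 H each → 2
  1 × C: 3 H
  1 × C: 1 H
  1 × F: no H
  1 × N: 2 H
  1 × O: no H
  Total hydrogens = 22.
Molecular formula: C13H22FNO3

C13H22FNO3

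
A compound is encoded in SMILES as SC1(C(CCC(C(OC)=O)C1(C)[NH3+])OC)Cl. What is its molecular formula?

Heavy atoms from the SMILES: 10 C, 1 Cl, 1 N, 3 O, 1 S.
Implicit hydrogens by atom environment:
  3 × C: 3 H each → 9
  3 × C: no H
  3 × O: no H
  2 × C: 2 H each → 4
  2 × C: 1 H each → 2
  1 × Cl: no H
  1 × N (charge +1): 3 H
  1 × S: 1 H
  Total hydrogens = 19.
Net charge +1.
Molecular formula: C10H19ClNO3S+

C10H19ClNO3S+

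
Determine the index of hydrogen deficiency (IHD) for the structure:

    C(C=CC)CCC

Molecular formula from the SMILES: C7H14.
DoU = (2C + 2 + N − H − X)/2 = (2·7 + 2 + 0 − 14 − 0)/2 = 2/2 = 1.
(Structurally: 0 ring(s) + 1 π bond(s) = 1.)

1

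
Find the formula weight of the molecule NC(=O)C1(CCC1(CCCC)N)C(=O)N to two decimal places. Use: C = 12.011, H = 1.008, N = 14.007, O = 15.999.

213.28

Molecular formula: C10H19N3O2.
M = 10×12.011 + 19×1.008 + 3×14.007 + 2×15.999 = 213.28 g/mol.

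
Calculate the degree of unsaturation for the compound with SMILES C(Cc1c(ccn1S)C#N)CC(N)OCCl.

5

Molecular formula from the SMILES: C10H14ClN3OS.
DoU = (2C + 2 + N − H − X)/2 = (2·10 + 2 + 3 − 14 − 1)/2 = 10/2 = 5.
(Structurally: 1 ring(s) + 4 π bond(s) = 5.)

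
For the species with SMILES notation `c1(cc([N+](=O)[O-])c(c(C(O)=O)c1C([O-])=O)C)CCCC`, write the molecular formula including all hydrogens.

C13H14NO6-

Heavy atoms from the SMILES: 13 C, 1 N, 6 O.
Implicit hydrogens by atom environment:
  5 × C (aromatic): no H
  3 × C: 2 H each → 6
  3 × O: no H
  2 × C: 3 H each → 6
  2 × C: no H
  2 × O (charge -1): no H
  1 × C (aromatic): 1 H
  1 × N (charge +1): no H
  1 × O: 1 H
  Total hydrogens = 14.
Net charge -1.
Molecular formula: C13H14NO6-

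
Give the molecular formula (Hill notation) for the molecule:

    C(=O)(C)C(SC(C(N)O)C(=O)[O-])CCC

C9H16NO4S-

Heavy atoms from the SMILES: 9 C, 1 N, 4 O, 1 S.
Implicit hydrogens by atom environment:
  3 × C: 1 H each → 3
  2 × C: 3 H each → 6
  2 × C: 2 H each → 4
  2 × C: no H
  2 × O: no H
  1 × N: 2 H
  1 × O: 1 H
  1 × O (charge -1): no H
  1 × S: no H
  Total hydrogens = 16.
Net charge -1.
Molecular formula: C9H16NO4S-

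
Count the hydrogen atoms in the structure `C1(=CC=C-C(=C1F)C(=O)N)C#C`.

Hydrogens are implicit in SMILES; fill each atom to its normal valence:
  3 × C (aromatic): 1 H each → 3
  3 × C (aromatic): no H
  2 × C: no H
  1 × C: 1 H
  1 × F: no H
  1 × N: 2 H
  1 × O: no H
  Total hydrogens = 6.

6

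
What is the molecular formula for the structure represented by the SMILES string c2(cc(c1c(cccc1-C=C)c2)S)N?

Heavy atoms from the SMILES: 12 C, 1 N, 1 S.
Implicit hydrogens by atom environment:
  5 × C (aromatic): 1 H each → 5
  5 × C (aromatic): no H
  1 × C: 2 H
  1 × C: 1 H
  1 × N: 2 H
  1 × S: 1 H
  Total hydrogens = 11.
Molecular formula: C12H11NS

C12H11NS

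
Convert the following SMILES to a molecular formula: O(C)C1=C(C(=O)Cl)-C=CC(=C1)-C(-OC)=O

C10H9ClO4

Heavy atoms from the SMILES: 10 C, 1 Cl, 4 O.
Implicit hydrogens by atom environment:
  4 × O: no H
  3 × C (aromatic): 1 H each → 3
  3 × C (aromatic): no H
  2 × C: 3 H each → 6
  2 × C: no H
  1 × Cl: no H
  Total hydrogens = 9.
Molecular formula: C10H9ClO4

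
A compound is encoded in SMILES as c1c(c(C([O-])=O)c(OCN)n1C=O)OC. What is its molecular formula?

C8H9N2O5-

Heavy atoms from the SMILES: 8 C, 2 N, 5 O.
Implicit hydrogens by atom environment:
  4 × O: no H
  3 × C (aromatic): no H
  1 × C: 3 H
  1 × C: 2 H
  1 × C (aromatic): 1 H
  1 × C: 1 H
  1 × C: no H
  1 × N: 2 H
  1 × N (aromatic): no H
  1 × O (charge -1): no H
  Total hydrogens = 9.
Net charge -1.
Molecular formula: C8H9N2O5-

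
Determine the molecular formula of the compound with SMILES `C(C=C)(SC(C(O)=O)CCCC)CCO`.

Heavy atoms from the SMILES: 11 C, 3 O, 1 S.
Implicit hydrogens by atom environment:
  6 × C: 2 H each → 12
  3 × C: 1 H each → 3
  2 × O: 1 H each → 2
  1 × C: 3 H
  1 × C: no H
  1 × O: no H
  1 × S: no H
  Total hydrogens = 20.
Molecular formula: C11H20O3S

C11H20O3S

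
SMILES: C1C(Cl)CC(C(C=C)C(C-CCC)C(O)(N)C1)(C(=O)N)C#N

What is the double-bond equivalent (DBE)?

Molecular formula from the SMILES: C16H26ClN3O2.
DoU = (2C + 2 + N − H − X)/2 = (2·16 + 2 + 3 − 26 − 1)/2 = 10/2 = 5.
(Structurally: 1 ring(s) + 4 π bond(s) = 5.)

5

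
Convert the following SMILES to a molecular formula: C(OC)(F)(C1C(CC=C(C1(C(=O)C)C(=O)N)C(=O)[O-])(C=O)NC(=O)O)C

C15H18FN2O8-

Heavy atoms from the SMILES: 15 C, 1 F, 2 N, 8 O.
Implicit hydrogens by atom environment:
  8 × C: no H
  6 × O: no H
  3 × C: 3 H each → 9
  3 × C: 1 H each → 3
  1 × C: 2 H
  1 × F: no H
  1 × N: 2 H
  1 × N: 1 H
  1 × O: 1 H
  1 × O (charge -1): no H
  Total hydrogens = 18.
Net charge -1.
Molecular formula: C15H18FN2O8-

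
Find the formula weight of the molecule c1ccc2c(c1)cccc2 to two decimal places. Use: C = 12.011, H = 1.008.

Molecular formula: C10H8.
M = 10×12.011 + 8×1.008 = 128.17 g/mol.

128.17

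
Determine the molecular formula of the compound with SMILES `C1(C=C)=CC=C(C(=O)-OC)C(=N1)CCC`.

Heavy atoms from the SMILES: 12 C, 1 N, 2 O.
Implicit hydrogens by atom environment:
  3 × C: 2 H each → 6
  3 × C (aromatic): no H
  2 × C: 3 H each → 6
  2 × C (aromatic): 1 H each → 2
  2 × O: no H
  1 × C: 1 H
  1 × C: no H
  1 × N (aromatic): no H
  Total hydrogens = 15.
Molecular formula: C12H15NO2

C12H15NO2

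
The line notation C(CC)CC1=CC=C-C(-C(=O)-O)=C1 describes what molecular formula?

Heavy atoms from the SMILES: 11 C, 2 O.
Implicit hydrogens by atom environment:
  4 × C (aromatic): 1 H each → 4
  3 × C: 2 H each → 6
  2 × C (aromatic): no H
  1 × C: 3 H
  1 × C: no H
  1 × O: 1 H
  1 × O: no H
  Total hydrogens = 14.
Molecular formula: C11H14O2

C11H14O2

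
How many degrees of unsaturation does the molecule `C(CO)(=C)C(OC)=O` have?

Molecular formula from the SMILES: C5H8O3.
DoU = (2C + 2 + N − H − X)/2 = (2·5 + 2 + 0 − 8 − 0)/2 = 4/2 = 2.
(Structurally: 0 ring(s) + 2 π bond(s) = 2.)

2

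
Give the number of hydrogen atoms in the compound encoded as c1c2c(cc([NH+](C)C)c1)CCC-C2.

Hydrogens are implicit in SMILES; fill each atom to its normal valence:
  4 × C: 2 H each → 8
  3 × C (aromatic): 1 H each → 3
  3 × C (aromatic): no H
  2 × C: 3 H each → 6
  1 × N (charge +1): 1 H
  Total hydrogens = 18.

18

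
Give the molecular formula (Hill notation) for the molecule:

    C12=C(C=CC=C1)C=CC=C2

C10H8

Heavy atoms from the SMILES: 10 C.
Implicit hydrogens by atom environment:
  8 × C (aromatic): 1 H each → 8
  2 × C (aromatic): no H
  Total hydrogens = 8.
Molecular formula: C10H8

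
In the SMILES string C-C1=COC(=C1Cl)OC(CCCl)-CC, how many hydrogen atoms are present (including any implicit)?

14

Hydrogens are implicit in SMILES; fill each atom to its normal valence:
  3 × C: 2 H each → 6
  3 × C (aromatic): no H
  2 × C: 3 H each → 6
  2 × Cl: no H
  1 × C (aromatic): 1 H
  1 × C: 1 H
  1 × O (aromatic): no H
  1 × O: no H
  Total hydrogens = 14.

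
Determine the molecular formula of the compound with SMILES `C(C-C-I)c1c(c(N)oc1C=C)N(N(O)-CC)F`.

Heavy atoms from the SMILES: 11 C, 1 F, 1 I, 3 N, 2 O.
Implicit hydrogens by atom environment:
  5 × C: 2 H each → 10
  4 × C (aromatic): no H
  2 × N: no H
  1 × C: 3 H
  1 × C: 1 H
  1 × F: no H
  1 × I: no H
  1 × N: 2 H
  1 × O: 1 H
  1 × O (aromatic): no H
  Total hydrogens = 17.
Molecular formula: C11H17FIN3O2

C11H17FIN3O2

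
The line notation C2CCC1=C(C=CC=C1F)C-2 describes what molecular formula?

C10H11F

Heavy atoms from the SMILES: 10 C, 1 F.
Implicit hydrogens by atom environment:
  4 × C: 2 H each → 8
  3 × C (aromatic): 1 H each → 3
  3 × C (aromatic): no H
  1 × F: no H
  Total hydrogens = 11.
Molecular formula: C10H11F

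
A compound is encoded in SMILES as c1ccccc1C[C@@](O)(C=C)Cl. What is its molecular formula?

C10H11ClO

Heavy atoms from the SMILES: 10 C, 1 Cl, 1 O.
Implicit hydrogens by atom environment:
  5 × C (aromatic): 1 H each → 5
  2 × C: 2 H each → 4
  1 × C: 1 H
  1 × C: no H
  1 × C (aromatic): no H
  1 × Cl: no H
  1 × O: 1 H
  Total hydrogens = 11.
Molecular formula: C10H11ClO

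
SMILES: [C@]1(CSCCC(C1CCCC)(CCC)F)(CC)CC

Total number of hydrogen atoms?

Hydrogens are implicit in SMILES; fill each atom to its normal valence:
  10 × C: 2 H each → 20
  4 × C: 3 H each → 12
  2 × C: no H
  1 × C: 1 H
  1 × F: no H
  1 × S: no H
  Total hydrogens = 33.

33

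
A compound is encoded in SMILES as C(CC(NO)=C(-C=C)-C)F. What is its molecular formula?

Heavy atoms from the SMILES: 7 C, 1 F, 1 N, 1 O.
Implicit hydrogens by atom environment:
  3 × C: 2 H each → 6
  2 × C: no H
  1 × C: 3 H
  1 × C: 1 H
  1 × F: no H
  1 × N: 1 H
  1 × O: 1 H
  Total hydrogens = 12.
Molecular formula: C7H12FNO

C7H12FNO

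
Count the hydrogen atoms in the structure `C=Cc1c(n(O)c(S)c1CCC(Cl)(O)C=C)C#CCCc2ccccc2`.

Hydrogens are implicit in SMILES; fill each atom to its normal valence:
  6 × C: 2 H each → 12
  5 × C (aromatic): 1 H each → 5
  5 × C (aromatic): no H
  3 × C: no H
  2 × C: 1 H each → 2
  2 × O: 1 H each → 2
  1 × Cl: no H
  1 × N (aromatic): no H
  1 × S: 1 H
  Total hydrogens = 22.

22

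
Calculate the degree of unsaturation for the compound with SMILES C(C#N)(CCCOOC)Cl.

Molecular formula from the SMILES: C6H10ClNO2.
DoU = (2C + 2 + N − H − X)/2 = (2·6 + 2 + 1 − 10 − 1)/2 = 4/2 = 2.
(Structurally: 0 ring(s) + 2 π bond(s) = 2.)

2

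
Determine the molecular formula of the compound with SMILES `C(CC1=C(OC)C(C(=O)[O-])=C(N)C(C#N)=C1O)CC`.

Heavy atoms from the SMILES: 13 C, 2 N, 4 O.
Implicit hydrogens by atom environment:
  6 × C (aromatic): no H
  3 × C: 2 H each → 6
  2 × C: 3 H each → 6
  2 × C: no H
  2 × O: no H
  1 × N: 2 H
  1 × N: no H
  1 × O: 1 H
  1 × O (charge -1): no H
  Total hydrogens = 15.
Net charge -1.
Molecular formula: C13H15N2O4-

C13H15N2O4-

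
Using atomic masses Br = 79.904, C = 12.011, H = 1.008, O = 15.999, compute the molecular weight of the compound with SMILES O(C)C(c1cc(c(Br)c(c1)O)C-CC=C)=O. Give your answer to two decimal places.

285.14

Molecular formula: C12H13BrO3.
M = 1×79.904 + 12×12.011 + 13×1.008 + 3×15.999 = 285.14 g/mol.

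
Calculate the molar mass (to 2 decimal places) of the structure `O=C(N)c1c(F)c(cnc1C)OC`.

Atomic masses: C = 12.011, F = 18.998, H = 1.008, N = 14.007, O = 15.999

184.17

Molecular formula: C8H9FN2O2.
M = 8×12.011 + 1×18.998 + 9×1.008 + 2×14.007 + 2×15.999 = 184.17 g/mol.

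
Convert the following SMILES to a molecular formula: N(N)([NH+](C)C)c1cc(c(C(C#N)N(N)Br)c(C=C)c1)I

C12H17BrIN6+

Heavy atoms from the SMILES: 1 Br, 12 C, 1 I, 6 N.
Implicit hydrogens by atom environment:
  4 × C (aromatic): no H
  3 × N: no H
  2 × C: 3 H each → 6
  2 × C (aromatic): 1 H each → 2
  2 × C: 1 H each → 2
  2 × N: 2 H each → 4
  1 × Br: no H
  1 × C: 2 H
  1 × C: no H
  1 × I: no H
  1 × N (charge +1): 1 H
  Total hydrogens = 17.
Net charge +1.
Molecular formula: C12H17BrIN6+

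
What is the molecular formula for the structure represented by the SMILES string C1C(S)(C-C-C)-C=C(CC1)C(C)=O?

Heavy atoms from the SMILES: 11 C, 1 O, 1 S.
Implicit hydrogens by atom environment:
  5 × C: 2 H each → 10
  3 × C: no H
  2 × C: 3 H each → 6
  1 × C: 1 H
  1 × O: no H
  1 × S: 1 H
  Total hydrogens = 18.
Molecular formula: C11H18OS

C11H18OS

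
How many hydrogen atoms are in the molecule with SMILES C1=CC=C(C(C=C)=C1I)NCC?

Hydrogens are implicit in SMILES; fill each atom to its normal valence:
  3 × C (aromatic): 1 H each → 3
  3 × C (aromatic): no H
  2 × C: 2 H each → 4
  1 × C: 3 H
  1 × C: 1 H
  1 × I: no H
  1 × N: 1 H
  Total hydrogens = 12.

12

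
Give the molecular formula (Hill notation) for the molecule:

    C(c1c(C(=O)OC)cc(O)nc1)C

Heavy atoms from the SMILES: 9 C, 1 N, 3 O.
Implicit hydrogens by atom environment:
  3 × C (aromatic): no H
  2 × C: 3 H each → 6
  2 × C (aromatic): 1 H each → 2
  2 × O: no H
  1 × C: 2 H
  1 × C: no H
  1 × N (aromatic): no H
  1 × O: 1 H
  Total hydrogens = 11.
Molecular formula: C9H11NO3

C9H11NO3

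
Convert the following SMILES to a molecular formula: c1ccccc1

C6H6

Heavy atoms from the SMILES: 6 C.
Implicit hydrogens by atom environment:
  6 × C (aromatic): 1 H each → 6
  Total hydrogens = 6.
Molecular formula: C6H6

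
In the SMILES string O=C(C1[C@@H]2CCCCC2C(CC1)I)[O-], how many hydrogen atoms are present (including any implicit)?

Hydrogens are implicit in SMILES; fill each atom to its normal valence:
  6 × C: 2 H each → 12
  4 × C: 1 H each → 4
  1 × C: no H
  1 × I: no H
  1 × O: no H
  1 × O (charge -1): no H
  Total hydrogens = 16.

16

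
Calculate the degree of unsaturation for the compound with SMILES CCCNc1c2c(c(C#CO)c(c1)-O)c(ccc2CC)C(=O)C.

10

Molecular formula from the SMILES: C19H21NO3.
DoU = (2C + 2 + N − H − X)/2 = (2·19 + 2 + 1 − 21 − 0)/2 = 20/2 = 10.
(Structurally: 2 ring(s) + 8 π bond(s) = 10.)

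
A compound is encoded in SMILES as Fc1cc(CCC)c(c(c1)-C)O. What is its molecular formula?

C10H13FO

Heavy atoms from the SMILES: 10 C, 1 F, 1 O.
Implicit hydrogens by atom environment:
  4 × C (aromatic): no H
  2 × C: 3 H each → 6
  2 × C: 2 H each → 4
  2 × C (aromatic): 1 H each → 2
  1 × F: no H
  1 × O: 1 H
  Total hydrogens = 13.
Molecular formula: C10H13FO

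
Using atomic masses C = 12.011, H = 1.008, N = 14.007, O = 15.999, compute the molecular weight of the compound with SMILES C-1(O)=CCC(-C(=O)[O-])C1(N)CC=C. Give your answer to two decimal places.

Molecular formula: C9H12NO3-.
M = 9×12.011 + 12×1.008 + 1×14.007 + 3×15.999 = 182.20 g/mol.

182.20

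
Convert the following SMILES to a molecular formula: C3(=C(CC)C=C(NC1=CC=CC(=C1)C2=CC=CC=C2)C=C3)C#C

C22H19N

Heavy atoms from the SMILES: 22 C, 1 N.
Implicit hydrogens by atom environment:
  12 × C (aromatic): 1 H each → 12
  6 × C (aromatic): no H
  1 × C: 3 H
  1 × C: 2 H
  1 × C: 1 H
  1 × C: no H
  1 × N: 1 H
  Total hydrogens = 19.
Molecular formula: C22H19N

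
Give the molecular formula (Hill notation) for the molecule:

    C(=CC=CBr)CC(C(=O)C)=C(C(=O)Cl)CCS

C12H14BrClO2S

Heavy atoms from the SMILES: 1 Br, 12 C, 1 Cl, 2 O, 1 S.
Implicit hydrogens by atom environment:
  4 × C: 1 H each → 4
  4 × C: no H
  3 × C: 2 H each → 6
  2 × O: no H
  1 × Br: no H
  1 × C: 3 H
  1 × Cl: no H
  1 × S: 1 H
  Total hydrogens = 14.
Molecular formula: C12H14BrClO2S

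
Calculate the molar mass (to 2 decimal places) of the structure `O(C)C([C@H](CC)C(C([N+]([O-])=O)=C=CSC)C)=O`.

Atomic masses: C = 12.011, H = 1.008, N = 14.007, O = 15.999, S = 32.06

Molecular formula: C11H17NO4S.
M = 11×12.011 + 17×1.008 + 1×14.007 + 4×15.999 + 1×32.06 = 259.32 g/mol.

259.32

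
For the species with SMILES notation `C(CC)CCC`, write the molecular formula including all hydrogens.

C6H14

Heavy atoms from the SMILES: 6 C.
Implicit hydrogens by atom environment:
  4 × C: 2 H each → 8
  2 × C: 3 H each → 6
  Total hydrogens = 14.
Molecular formula: C6H14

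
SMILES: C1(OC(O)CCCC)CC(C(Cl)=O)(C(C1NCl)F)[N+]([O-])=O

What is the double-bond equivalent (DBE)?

3

Molecular formula from the SMILES: C11H17Cl2FN2O5.
DoU = (2C + 2 + N − H − X)/2 = (2·11 + 2 + 2 − 17 − 3)/2 = 6/2 = 3.
(Structurally: 1 ring(s) + 2 π bond(s) = 3.)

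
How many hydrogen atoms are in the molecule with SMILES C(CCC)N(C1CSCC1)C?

Hydrogens are implicit in SMILES; fill each atom to its normal valence:
  6 × C: 2 H each → 12
  2 × C: 3 H each → 6
  1 × C: 1 H
  1 × N: no H
  1 × S: no H
  Total hydrogens = 19.

19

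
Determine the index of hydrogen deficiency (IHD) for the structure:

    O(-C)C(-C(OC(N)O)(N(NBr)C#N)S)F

Molecular formula from the SMILES: C5H10BrFN4O3S.
DoU = (2C + 2 + N − H − X)/2 = (2·5 + 2 + 4 − 10 − 2)/2 = 4/2 = 2.
(Structurally: 0 ring(s) + 2 π bond(s) = 2.)

2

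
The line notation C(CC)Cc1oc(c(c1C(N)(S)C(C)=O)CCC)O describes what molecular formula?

Heavy atoms from the SMILES: 14 C, 1 N, 3 O, 1 S.
Implicit hydrogens by atom environment:
  5 × C: 2 H each → 10
  4 × C (aromatic): no H
  3 × C: 3 H each → 9
  2 × C: no H
  1 × N: 2 H
  1 × O: 1 H
  1 × O (aromatic): no H
  1 × O: no H
  1 × S: 1 H
  Total hydrogens = 23.
Molecular formula: C14H23NO3S

C14H23NO3S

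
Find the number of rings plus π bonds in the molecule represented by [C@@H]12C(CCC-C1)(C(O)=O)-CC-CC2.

3

Molecular formula from the SMILES: C11H18O2.
DoU = (2C + 2 + N − H − X)/2 = (2·11 + 2 + 0 − 18 − 0)/2 = 6/2 = 3.
(Structurally: 2 ring(s) + 1 π bond(s) = 3.)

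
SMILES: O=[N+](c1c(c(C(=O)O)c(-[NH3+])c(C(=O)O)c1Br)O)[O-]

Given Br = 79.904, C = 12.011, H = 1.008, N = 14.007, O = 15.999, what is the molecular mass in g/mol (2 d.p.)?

322.05

Molecular formula: C8H6BrN2O7+.
M = 1×79.904 + 8×12.011 + 6×1.008 + 2×14.007 + 7×15.999 = 322.05 g/mol.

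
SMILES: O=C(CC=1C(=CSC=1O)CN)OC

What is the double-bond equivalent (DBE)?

4

Molecular formula from the SMILES: C8H11NO3S.
DoU = (2C + 2 + N − H − X)/2 = (2·8 + 2 + 1 − 11 − 0)/2 = 8/2 = 4.
(Structurally: 1 ring(s) + 3 π bond(s) = 4.)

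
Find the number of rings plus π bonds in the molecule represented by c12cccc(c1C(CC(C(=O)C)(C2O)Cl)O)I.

6

Molecular formula from the SMILES: C12H12ClIO3.
DoU = (2C + 2 + N − H − X)/2 = (2·12 + 2 + 0 − 12 − 2)/2 = 12/2 = 6.
(Structurally: 2 ring(s) + 4 π bond(s) = 6.)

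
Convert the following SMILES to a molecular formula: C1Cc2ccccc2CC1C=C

Heavy atoms from the SMILES: 12 C.
Implicit hydrogens by atom environment:
  4 × C: 2 H each → 8
  4 × C (aromatic): 1 H each → 4
  2 × C: 1 H each → 2
  2 × C (aromatic): no H
  Total hydrogens = 14.
Molecular formula: C12H14

C12H14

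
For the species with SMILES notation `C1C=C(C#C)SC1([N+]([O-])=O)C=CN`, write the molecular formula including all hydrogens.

C8H8N2O2S

Heavy atoms from the SMILES: 8 C, 2 N, 2 O, 1 S.
Implicit hydrogens by atom environment:
  4 × C: 1 H each → 4
  3 × C: no H
  1 × C: 2 H
  1 × N: 2 H
  1 × N (charge +1): no H
  1 × O: no H
  1 × O (charge -1): no H
  1 × S: no H
  Total hydrogens = 8.
Molecular formula: C8H8N2O2S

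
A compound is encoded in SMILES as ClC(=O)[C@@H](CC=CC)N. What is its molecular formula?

Heavy atoms from the SMILES: 6 C, 1 Cl, 1 N, 1 O.
Implicit hydrogens by atom environment:
  3 × C: 1 H each → 3
  1 × C: 3 H
  1 × C: 2 H
  1 × C: no H
  1 × Cl: no H
  1 × N: 2 H
  1 × O: no H
  Total hydrogens = 10.
Molecular formula: C6H10ClNO

C6H10ClNO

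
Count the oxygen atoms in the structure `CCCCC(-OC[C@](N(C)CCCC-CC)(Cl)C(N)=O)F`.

2

The symbol for oxygen appears 2 times in the SMILES.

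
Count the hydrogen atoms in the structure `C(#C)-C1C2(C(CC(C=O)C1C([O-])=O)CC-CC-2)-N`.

Hydrogens are implicit in SMILES; fill each atom to its normal valence:
  6 × C: 1 H each → 6
  5 × C: 2 H each → 10
  3 × C: no H
  2 × O: no H
  1 × N: 2 H
  1 × O (charge -1): no H
  Total hydrogens = 18.

18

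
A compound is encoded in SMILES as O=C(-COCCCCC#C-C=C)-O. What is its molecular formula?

Heavy atoms from the SMILES: 10 C, 3 O.
Implicit hydrogens by atom environment:
  6 × C: 2 H each → 12
  3 × C: no H
  2 × O: no H
  1 × C: 1 H
  1 × O: 1 H
  Total hydrogens = 14.
Molecular formula: C10H14O3

C10H14O3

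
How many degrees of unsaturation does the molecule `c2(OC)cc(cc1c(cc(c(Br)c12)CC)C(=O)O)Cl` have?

Molecular formula from the SMILES: C14H12BrClO3.
DoU = (2C + 2 + N − H − X)/2 = (2·14 + 2 + 0 − 12 − 2)/2 = 16/2 = 8.
(Structurally: 2 ring(s) + 6 π bond(s) = 8.)

8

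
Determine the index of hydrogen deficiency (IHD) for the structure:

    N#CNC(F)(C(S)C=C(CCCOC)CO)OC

3

Molecular formula from the SMILES: C11H19FN2O3S.
DoU = (2C + 2 + N − H − X)/2 = (2·11 + 2 + 2 − 19 − 1)/2 = 6/2 = 3.
(Structurally: 0 ring(s) + 3 π bond(s) = 3.)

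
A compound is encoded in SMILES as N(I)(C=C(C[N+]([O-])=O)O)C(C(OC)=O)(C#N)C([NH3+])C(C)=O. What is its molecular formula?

Heavy atoms from the SMILES: 10 C, 1 I, 4 N, 6 O.
Implicit hydrogens by atom environment:
  5 × C: no H
  4 × O: no H
  2 × C: 3 H each → 6
  2 × C: 1 H each → 2
  2 × N: no H
  1 × C: 2 H
  1 × I: no H
  1 × N (charge +1): 3 H
  1 × N (charge +1): no H
  1 × O: 1 H
  1 × O (charge -1): no H
  Total hydrogens = 14.
Net charge +1.
Molecular formula: C10H14IN4O6+

C10H14IN4O6+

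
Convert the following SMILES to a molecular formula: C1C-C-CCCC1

C7H14

Heavy atoms from the SMILES: 7 C.
Implicit hydrogens by atom environment:
  7 × C: 2 H each → 14
  Total hydrogens = 14.
Molecular formula: C7H14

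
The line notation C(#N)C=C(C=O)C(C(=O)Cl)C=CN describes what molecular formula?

Heavy atoms from the SMILES: 8 C, 1 Cl, 2 N, 2 O.
Implicit hydrogens by atom environment:
  5 × C: 1 H each → 5
  3 × C: no H
  2 × O: no H
  1 × Cl: no H
  1 × N: 2 H
  1 × N: no H
  Total hydrogens = 7.
Molecular formula: C8H7ClN2O2

C8H7ClN2O2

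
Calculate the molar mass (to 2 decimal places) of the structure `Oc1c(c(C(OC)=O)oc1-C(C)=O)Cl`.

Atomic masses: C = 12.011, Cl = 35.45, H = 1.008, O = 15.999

218.59

Molecular formula: C8H7ClO5.
M = 8×12.011 + 1×35.45 + 7×1.008 + 5×15.999 = 218.59 g/mol.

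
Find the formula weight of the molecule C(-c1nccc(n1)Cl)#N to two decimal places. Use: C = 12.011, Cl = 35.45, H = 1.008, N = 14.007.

Molecular formula: C5H2ClN3.
M = 5×12.011 + 1×35.45 + 2×1.008 + 3×14.007 = 139.54 g/mol.

139.54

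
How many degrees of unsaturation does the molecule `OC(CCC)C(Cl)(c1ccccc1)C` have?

Molecular formula from the SMILES: C12H17ClO.
DoU = (2C + 2 + N − H − X)/2 = (2·12 + 2 + 0 − 17 − 1)/2 = 8/2 = 4.
(Structurally: 1 ring(s) + 3 π bond(s) = 4.)

4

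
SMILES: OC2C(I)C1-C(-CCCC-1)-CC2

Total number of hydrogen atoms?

17

Hydrogens are implicit in SMILES; fill each atom to its normal valence:
  6 × C: 2 H each → 12
  4 × C: 1 H each → 4
  1 × I: no H
  1 × O: 1 H
  Total hydrogens = 17.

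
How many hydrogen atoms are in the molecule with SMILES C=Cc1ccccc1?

8

Hydrogens are implicit in SMILES; fill each atom to its normal valence:
  5 × C (aromatic): 1 H each → 5
  1 × C: 2 H
  1 × C: 1 H
  1 × C (aromatic): no H
  Total hydrogens = 8.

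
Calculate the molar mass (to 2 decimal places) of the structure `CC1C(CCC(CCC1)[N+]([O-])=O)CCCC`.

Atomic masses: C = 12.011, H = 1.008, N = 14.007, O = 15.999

227.35

Molecular formula: C13H25NO2.
M = 13×12.011 + 25×1.008 + 1×14.007 + 2×15.999 = 227.35 g/mol.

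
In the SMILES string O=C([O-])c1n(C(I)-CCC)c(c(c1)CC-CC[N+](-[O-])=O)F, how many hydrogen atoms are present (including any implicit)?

Hydrogens are implicit in SMILES; fill each atom to its normal valence:
  6 × C: 2 H each → 12
  3 × C (aromatic): no H
  2 × O: no H
  2 × O (charge -1): no H
  1 × C: 3 H
  1 × C (aromatic): 1 H
  1 × C: 1 H
  1 × C: no H
  1 × F: no H
  1 × I: no H
  1 × N (aromatic): no H
  1 × N (charge +1): no H
  Total hydrogens = 17.

17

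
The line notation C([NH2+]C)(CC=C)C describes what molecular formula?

C6H14N+

Heavy atoms from the SMILES: 6 C, 1 N.
Implicit hydrogens by atom environment:
  2 × C: 3 H each → 6
  2 × C: 2 H each → 4
  2 × C: 1 H each → 2
  1 × N (charge +1): 2 H
  Total hydrogens = 14.
Net charge +1.
Molecular formula: C6H14N+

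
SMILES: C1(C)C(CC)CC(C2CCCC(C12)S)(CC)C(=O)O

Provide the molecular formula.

C16H28O2S

Heavy atoms from the SMILES: 16 C, 2 O, 1 S.
Implicit hydrogens by atom environment:
  6 × C: 2 H each → 12
  5 × C: 1 H each → 5
  3 × C: 3 H each → 9
  2 × C: no H
  1 × O: 1 H
  1 × O: no H
  1 × S: 1 H
  Total hydrogens = 28.
Molecular formula: C16H28O2S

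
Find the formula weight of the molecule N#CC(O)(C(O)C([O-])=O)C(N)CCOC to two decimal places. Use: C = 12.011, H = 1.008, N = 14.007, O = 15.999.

217.20

Molecular formula: C8H13N2O5-.
M = 8×12.011 + 13×1.008 + 2×14.007 + 5×15.999 = 217.20 g/mol.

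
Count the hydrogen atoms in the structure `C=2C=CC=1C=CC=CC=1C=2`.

Hydrogens are implicit in SMILES; fill each atom to its normal valence:
  8 × C (aromatic): 1 H each → 8
  2 × C (aromatic): no H
  Total hydrogens = 8.

8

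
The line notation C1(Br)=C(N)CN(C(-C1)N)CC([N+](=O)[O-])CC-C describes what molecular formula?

Heavy atoms from the SMILES: 1 Br, 10 C, 4 N, 2 O.
Implicit hydrogens by atom environment:
  5 × C: 2 H each → 10
  2 × C: 1 H each → 2
  2 × C: no H
  2 × N: 2 H each → 4
  1 × Br: no H
  1 × C: 3 H
  1 × N: no H
  1 × N (charge +1): no H
  1 × O: no H
  1 × O (charge -1): no H
  Total hydrogens = 19.
Molecular formula: C10H19BrN4O2

C10H19BrN4O2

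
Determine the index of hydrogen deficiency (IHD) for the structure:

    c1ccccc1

4

Molecular formula from the SMILES: C6H6.
DoU = (2C + 2 + N − H − X)/2 = (2·6 + 2 + 0 − 6 − 0)/2 = 8/2 = 4.
(Structurally: 1 ring(s) + 3 π bond(s) = 4.)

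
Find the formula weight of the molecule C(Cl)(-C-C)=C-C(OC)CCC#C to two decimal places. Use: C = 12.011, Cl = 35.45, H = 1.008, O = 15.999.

186.68

Molecular formula: C10H15ClO.
M = 10×12.011 + 1×35.45 + 15×1.008 + 1×15.999 = 186.68 g/mol.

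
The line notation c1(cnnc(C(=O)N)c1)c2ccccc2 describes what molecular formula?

C11H9N3O

Heavy atoms from the SMILES: 11 C, 3 N, 1 O.
Implicit hydrogens by atom environment:
  7 × C (aromatic): 1 H each → 7
  3 × C (aromatic): no H
  2 × N (aromatic): no H
  1 × C: no H
  1 × N: 2 H
  1 × O: no H
  Total hydrogens = 9.
Molecular formula: C11H9N3O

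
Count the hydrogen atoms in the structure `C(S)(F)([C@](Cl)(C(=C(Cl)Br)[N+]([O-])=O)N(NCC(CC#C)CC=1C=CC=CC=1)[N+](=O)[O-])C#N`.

15

Hydrogens are implicit in SMILES; fill each atom to its normal valence:
  6 × C: no H
  5 × C (aromatic): 1 H each → 5
  3 × C: 2 H each → 6
  2 × C: 1 H each → 2
  2 × Cl: no H
  2 × N: no H
  2 × N (charge +1): no H
  2 × O: no H
  2 × O (charge -1): no H
  1 × Br: no H
  1 × C (aromatic): no H
  1 × F: no H
  1 × N: 1 H
  1 × S: 1 H
  Total hydrogens = 15.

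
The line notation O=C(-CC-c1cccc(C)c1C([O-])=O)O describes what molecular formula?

Heavy atoms from the SMILES: 11 C, 4 O.
Implicit hydrogens by atom environment:
  3 × C (aromatic): 1 H each → 3
  3 × C (aromatic): no H
  2 × C: 2 H each → 4
  2 × C: no H
  2 × O: no H
  1 × C: 3 H
  1 × O: 1 H
  1 × O (charge -1): no H
  Total hydrogens = 11.
Net charge -1.
Molecular formula: C11H11O4-

C11H11O4-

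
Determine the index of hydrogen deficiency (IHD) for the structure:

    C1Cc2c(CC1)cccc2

5

Molecular formula from the SMILES: C10H12.
DoU = (2C + 2 + N − H − X)/2 = (2·10 + 2 + 0 − 12 − 0)/2 = 10/2 = 5.
(Structurally: 2 ring(s) + 3 π bond(s) = 5.)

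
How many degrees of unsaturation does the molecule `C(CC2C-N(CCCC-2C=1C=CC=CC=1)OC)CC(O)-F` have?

5

Molecular formula from the SMILES: C17H26FNO2.
DoU = (2C + 2 + N − H − X)/2 = (2·17 + 2 + 1 − 26 − 1)/2 = 10/2 = 5.
(Structurally: 2 ring(s) + 3 π bond(s) = 5.)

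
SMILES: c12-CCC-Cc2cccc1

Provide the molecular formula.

C10H12

Heavy atoms from the SMILES: 10 C.
Implicit hydrogens by atom environment:
  4 × C: 2 H each → 8
  4 × C (aromatic): 1 H each → 4
  2 × C (aromatic): no H
  Total hydrogens = 12.
Molecular formula: C10H12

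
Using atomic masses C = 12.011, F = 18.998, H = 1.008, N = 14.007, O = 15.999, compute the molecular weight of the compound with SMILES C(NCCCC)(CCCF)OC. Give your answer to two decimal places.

Molecular formula: C9H20FNO.
M = 9×12.011 + 1×18.998 + 20×1.008 + 1×14.007 + 1×15.999 = 177.26 g/mol.

177.26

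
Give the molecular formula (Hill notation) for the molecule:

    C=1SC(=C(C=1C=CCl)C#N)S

Heavy atoms from the SMILES: 7 C, 1 Cl, 1 N, 2 S.
Implicit hydrogens by atom environment:
  3 × C (aromatic): no H
  2 × C: 1 H each → 2
  1 × C (aromatic): 1 H
  1 × C: no H
  1 × Cl: no H
  1 × N: no H
  1 × S: 1 H
  1 × S (aromatic): no H
  Total hydrogens = 4.
Molecular formula: C7H4ClNS2

C7H4ClNS2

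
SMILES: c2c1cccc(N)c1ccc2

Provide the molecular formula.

Heavy atoms from the SMILES: 10 C, 1 N.
Implicit hydrogens by atom environment:
  7 × C (aromatic): 1 H each → 7
  3 × C (aromatic): no H
  1 × N: 2 H
  Total hydrogens = 9.
Molecular formula: C10H9N

C10H9N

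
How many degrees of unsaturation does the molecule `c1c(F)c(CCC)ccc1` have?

Molecular formula from the SMILES: C9H11F.
DoU = (2C + 2 + N − H − X)/2 = (2·9 + 2 + 0 − 11 − 1)/2 = 8/2 = 4.
(Structurally: 1 ring(s) + 3 π bond(s) = 4.)

4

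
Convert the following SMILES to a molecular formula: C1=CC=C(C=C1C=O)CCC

Heavy atoms from the SMILES: 10 C, 1 O.
Implicit hydrogens by atom environment:
  4 × C (aromatic): 1 H each → 4
  2 × C: 2 H each → 4
  2 × C (aromatic): no H
  1 × C: 3 H
  1 × C: 1 H
  1 × O: no H
  Total hydrogens = 12.
Molecular formula: C10H12O

C10H12O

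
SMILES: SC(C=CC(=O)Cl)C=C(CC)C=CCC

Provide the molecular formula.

C12H17ClOS

Heavy atoms from the SMILES: 12 C, 1 Cl, 1 O, 1 S.
Implicit hydrogens by atom environment:
  6 × C: 1 H each → 6
  2 × C: 3 H each → 6
  2 × C: 2 H each → 4
  2 × C: no H
  1 × Cl: no H
  1 × O: no H
  1 × S: 1 H
  Total hydrogens = 17.
Molecular formula: C12H17ClOS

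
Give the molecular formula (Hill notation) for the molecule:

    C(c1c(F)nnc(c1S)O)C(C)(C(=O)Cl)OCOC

Heavy atoms from the SMILES: 10 C, 1 Cl, 1 F, 2 N, 4 O, 1 S.
Implicit hydrogens by atom environment:
  4 × C (aromatic): no H
  3 × O: no H
  2 × C: 3 H each → 6
  2 × C: 2 H each → 4
  2 × C: no H
  2 × N (aromatic): no H
  1 × Cl: no H
  1 × F: no H
  1 × O: 1 H
  1 × S: 1 H
  Total hydrogens = 12.
Molecular formula: C10H12ClFN2O4S

C10H12ClFN2O4S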